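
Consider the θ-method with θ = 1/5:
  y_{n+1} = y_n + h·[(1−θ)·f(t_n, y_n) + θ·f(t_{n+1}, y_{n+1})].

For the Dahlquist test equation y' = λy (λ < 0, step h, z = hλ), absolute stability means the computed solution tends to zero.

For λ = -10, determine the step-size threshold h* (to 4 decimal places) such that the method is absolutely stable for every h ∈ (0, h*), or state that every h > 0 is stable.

(-3.3333,0); λ=-10 ⇒ h* = (10/3)/10 = 0.3333.

Test eqn y'=λy, z=hλ:
  y_{n+1} = y_n + z·[4/5·y_n + 1/5·y_{n+1}] ⇒ (1 − 1/5z)y_{n+1} = (1 + 4/5z)y_n
  ⇒ R(z) = (1 + 4/5z)/(1 − 1/5z).

Need |R(x)|<1, x<0.
x=-0.78: |R|=0.3253
R=−1: 1+4/5x = −1+1/5x ⇒ -3/5x=2 ⇒ x=2/(-3/5)=-3.3333
Confirm numerically:
  x=-3.286: |R|=0.98286 <1
  x=-3.023: |R|=0.88396 <1
  x=-2.469: |R|=0.65283 <1
  x=-2.185: |R|=0.52053 <1
  x=-3.793: |R|=1.15683 >1
  x=-3.631: |R|=1.10346 >1
  x=-3.437: |R|=1.03686 >1
So |R|<1 on (-3.3333, 0).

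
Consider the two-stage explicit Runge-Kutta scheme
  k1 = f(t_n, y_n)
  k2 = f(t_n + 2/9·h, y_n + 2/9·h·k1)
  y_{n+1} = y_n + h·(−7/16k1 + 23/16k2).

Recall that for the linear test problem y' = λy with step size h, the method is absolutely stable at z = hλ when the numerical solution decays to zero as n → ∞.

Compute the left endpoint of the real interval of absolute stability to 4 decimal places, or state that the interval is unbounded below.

left endpoint -3.1304.

Set f=λy, z=hλ:
  k1=λy_n ⇒ h·k1=z·y_n;  k2=λ(1+2/9z)y_n ⇒ h·k2=z(1+2/9z)y_n
  y_{n+1}/y_n = 1 − 7/16z + 23/16z(1+2/9z) = 1 + z + 23/72z²
  ⇒ R(z) = 1 + z + 23/72z².

Solve |R(x)|<1 on ℝ⁻.
x=-0.56: |R|=0.5402
R=1: x+23/72x²=0 ⇒ x=−72/23=-3.1304; min R=1−1/(4·23/72)=0.2174>−1
Confirm numerically:
  x=-2.733: |R|=0.65302 <1
  x=-2.615: |R|=0.56943 <1
  x=-2.373: |R|=0.42583 <1
  x=-1.910: |R|=0.25537 <1
  x=-3.525: |R|=1.44430 >1
  x=-3.198: |R|=1.06902 >1
Stable set (-3.1304, 0).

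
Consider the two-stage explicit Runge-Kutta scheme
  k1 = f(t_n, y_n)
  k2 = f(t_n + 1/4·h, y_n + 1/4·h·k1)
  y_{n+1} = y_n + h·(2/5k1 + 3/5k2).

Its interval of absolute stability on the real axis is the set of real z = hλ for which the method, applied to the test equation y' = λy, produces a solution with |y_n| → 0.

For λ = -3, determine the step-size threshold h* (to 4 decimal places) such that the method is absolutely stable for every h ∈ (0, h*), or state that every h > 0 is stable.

(-6.6667,0); λ=-3 ⇒ h* = (20/3)/3 = 2.2222.

Set f=λy, z=hλ:
  k1=λy_n ⇒ h·k1=z·y_n;  k2=λ(1+1/4z)y_n ⇒ h·k2=z(1+1/4z)y_n
  y_{n+1}/y_n = 1 + 2/5z + 3/5z(1+1/4z) = 1 + z + 3/20z²
  so R(z) = 1 + z + 3/20z².

Need |R(x)|<1, x<0.
x=-1.7: |R|=0.2665
R=1: x+3/20x²=0 ⇒ x=−20/3=-6.6667; min R=1−1/(4·3/20)=-0.6667>−1
Confirm numerically:
  x=-6.513: |R|=0.84988 <1
  x=-6.501: |R|=0.83845 <1
  x=-5.813: |R|=0.25565 <1
  x=-7.183: |R|=1.55632 >1
  x=-6.937: |R|=1.28130 >1
Stable set (-6.6667, 0).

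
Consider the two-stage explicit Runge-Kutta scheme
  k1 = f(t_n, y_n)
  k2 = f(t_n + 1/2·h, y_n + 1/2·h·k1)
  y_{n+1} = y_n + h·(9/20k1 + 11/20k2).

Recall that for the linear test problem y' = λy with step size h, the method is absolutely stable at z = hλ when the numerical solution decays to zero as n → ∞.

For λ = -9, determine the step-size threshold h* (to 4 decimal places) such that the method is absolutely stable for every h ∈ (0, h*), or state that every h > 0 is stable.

(-3.6364,0); λ=-9 ⇒ h* = (40/11)/9 = 0.4040.

Set f=λy, z=hλ:
  k1=λy_n ⇒ h·k1=z·y_n;  k2=λ(1+1/2z)y_n ⇒ h·k2=z(1+1/2z)y_n
  y_{n+1}/y_n = 1 + 9/20z + 11/20z(1+1/2z) = 1 + z + 11/40z²
  ⇒ R(z) = 1 + z + 11/40z².

Need |R(x)|<1, x<0.
x=-1.55: |R|=0.1107
R=1: x+11/40x²=0 ⇒ x=−40/11=-3.6364; min R=1−1/(4·11/40)=0.0909>−1
Confirm numerically:
  x=-3.375: |R|=0.75742 <1
  x=-2.680: |R|=0.29516 <1
  x=-2.648: |R|=0.28027 <1
  x=-1.506: |R|=0.11771 <1
  x=-4.188: |R|=1.63532 >1
  x=-4.160: |R|=1.59904 >1
  x=-4.138: |R|=1.57084 >1
So |R|<1 on (-3.6364, 0).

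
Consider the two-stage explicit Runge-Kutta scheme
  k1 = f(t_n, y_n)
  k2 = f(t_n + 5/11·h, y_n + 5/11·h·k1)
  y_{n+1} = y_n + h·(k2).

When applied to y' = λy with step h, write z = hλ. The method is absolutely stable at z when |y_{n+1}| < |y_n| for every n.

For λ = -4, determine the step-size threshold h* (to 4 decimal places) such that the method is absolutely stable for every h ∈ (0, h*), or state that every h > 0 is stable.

(-2.2000,0); λ=-4 ⇒ h* = (11/5)/4 = 0.5500.

Set f=λy, z=hλ:
  k1=λy_n ⇒ h·k1=z·y_n;  k2=λ(1+5/11z)y_n ⇒ h·k2=z(1+5/11z)y_n
  y_{n+1}/y_n = 1 + z(1+5/11z) = 1 + z + 5/11z²
  ⇒ R(z) = 1 + z + 5/11z².

Solve |R(x)|<1 on ℝ⁻.
x=-1.38: |R|=0.4856
R=1: x+5/11x²=0 ⇒ x=−11/5=-2.2000; min R=1−1/(4·5/11)=0.4500>−1
Confirm numerically:
  x=-1.976: |R|=0.79881 <1
  x=-1.601: |R|=0.56409 <1
  x=-1.400: |R|=0.49091 <1
  x=-0.928: |R|=0.46345 <1
  x=-2.673: |R|=1.57470 >1
  x=-2.484: |R|=1.32066 >1
So |R|<1 on (-2.2000, 0).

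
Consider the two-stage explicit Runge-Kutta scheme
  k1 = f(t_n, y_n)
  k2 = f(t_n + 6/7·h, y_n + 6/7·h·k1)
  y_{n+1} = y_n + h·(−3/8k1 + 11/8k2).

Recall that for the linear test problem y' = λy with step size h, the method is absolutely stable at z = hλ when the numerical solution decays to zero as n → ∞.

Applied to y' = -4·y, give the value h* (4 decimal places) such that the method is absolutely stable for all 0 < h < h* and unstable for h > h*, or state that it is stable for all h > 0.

(-0.8485,0); λ=-4 ⇒ h* = (28/33)/4 = 0.2121.

On y'=λy, z=hλ:
  k1=λy_n ⇒ h·k1=z·y_n;  k2=λ(1+6/7z)y_n ⇒ h·k2=z(1+6/7z)y_n
  y_{n+1}/y_n = 1 − 3/8z + 11/8z(1+6/7z) = 1 + z + 33/28z²
  Hence R(z) = 1 + z + 33/28z².

Need |R(x)|<1, x<0.
x=-0.7: |R|=0.8775
R=1: x+33/28x²=0 ⇒ x=−28/33=-0.8485; min R=1−1/(4·33/28)=0.7879>−1
Confirm numerically:
  x=-0.718: |R|=0.88958 <1
  x=-0.530: |R|=0.80106 <1
  x=-0.480: |R|=0.79154 <1
  x=-0.347: |R|=0.79491 <1
  x=-1.378: |R|=1.85997 >1
  x=-1.332: |R|=1.75905 >1
  x=-1.316: |R|=1.72512 >1
Interval (-0.8485, 0).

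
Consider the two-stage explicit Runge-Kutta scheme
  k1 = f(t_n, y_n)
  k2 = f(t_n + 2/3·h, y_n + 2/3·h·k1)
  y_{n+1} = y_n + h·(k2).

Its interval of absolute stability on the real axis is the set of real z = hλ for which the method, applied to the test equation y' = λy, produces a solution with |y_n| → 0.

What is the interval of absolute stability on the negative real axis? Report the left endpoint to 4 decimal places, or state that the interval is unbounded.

z∈(-1.5000,0).

Test eqn y'=λy, z=hλ:
  k1=λy_n ⇒ h·k1=z·y_n;  k2=λ(1+2/3z)y_n ⇒ h·k2=z(1+2/3z)y_n
  y_{n+1}/y_n = 1 + z(1+2/3z) = 1 + z + 2/3z²
  Hence R(z) = 1 + z + 2/3z².

Need |R(x)|<1, x<0.
x=-0.48: |R|=0.6736
R=1: x+2/3x²=0 ⇒ x=−3/2=-1.5000; min R=1−1/(4·2/3)=0.6250>−1
Confirm numerically:
  x=-1.250: |R|=0.79167 <1
  x=-0.885: |R|=0.63715 <1
  x=-0.628: |R|=0.63492 <1
  x=-0.603: |R|=0.63941 <1
  x=-1.786: |R|=1.34053 >1
  x=-1.584: |R|=1.08870 >1
  x=-1.554: |R|=1.05594 >1
Interval (-1.5000, 0).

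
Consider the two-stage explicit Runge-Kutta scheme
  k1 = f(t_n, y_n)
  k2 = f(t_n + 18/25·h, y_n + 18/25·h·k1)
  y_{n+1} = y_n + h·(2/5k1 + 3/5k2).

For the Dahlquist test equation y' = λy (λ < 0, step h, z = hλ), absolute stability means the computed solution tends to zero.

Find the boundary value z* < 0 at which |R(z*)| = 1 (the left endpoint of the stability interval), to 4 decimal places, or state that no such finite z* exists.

With y'=λy (z=hλ):
  k1=λy_n ⇒ h·k1=z·y_n;  k2=λ(1+18/25z)y_n ⇒ h·k2=z(1+18/25z)y_n
  y_{n+1}/y_n = 1 + 2/5z + 3/5z(1+18/25z) = 1 + z + 54/125z²
  R(z) = 1 + z + 54/125z².

Solve |R(x)|<1 on ℝ⁻.
x=-0.55: |R|=0.5807
R=1: x+54/125x²=0 ⇒ x=−125/54=-2.3148; min R=1−1/(4·54/125)=0.4213>−1
Confirm numerically:
  x=-2.189: |R|=0.88102 <1
  x=-2.113: |R|=0.81578 <1
  x=-1.431: |R|=0.45363 <1
  x=-1.238: |R|=0.42410 <1
  x=-2.814: |R|=1.60683 >1
  x=-2.490: |R|=1.18844 >1
Stable set (-2.3148, 0).

z* = -2.3148.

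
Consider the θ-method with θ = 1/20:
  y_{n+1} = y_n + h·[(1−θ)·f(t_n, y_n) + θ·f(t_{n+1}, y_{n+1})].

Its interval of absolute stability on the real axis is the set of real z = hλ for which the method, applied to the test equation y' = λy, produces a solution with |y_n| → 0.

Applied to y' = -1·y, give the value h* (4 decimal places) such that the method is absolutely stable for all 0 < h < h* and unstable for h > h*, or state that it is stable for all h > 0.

(-2.2222,0); λ=-1 ⇒ h* = (20/9)/1 = 2.2222.

Test eqn y'=λy, z=hλ:
  y_{n+1} = y_n + z·[19/20·y_n + 1/20·y_{n+1}] ⇒ (1 − 1/20z)y_{n+1} = (1 + 19/20z)y_n
  so R(z) = (1 + 19/20z)/(1 − 1/20z).

Find x<0 with |R(x)|<1.
x=-0.43: |R|=0.5791
R=−1: 1+19/20x = −1+1/20x ⇒ -9/10x=2 ⇒ x=2/(-9/10)=-2.2222
Confirm numerically:
  x=-2.032: |R|=0.84459 <1
  x=-1.726: |R|=0.58888 <1
  x=-0.934: |R|=0.10767 <1
  x=-2.370: |R|=1.11891 >1
  x=-2.355: |R|=1.10691 >1
  x=-2.259: |R|=1.02974 >1
Interval (-2.2222, 0).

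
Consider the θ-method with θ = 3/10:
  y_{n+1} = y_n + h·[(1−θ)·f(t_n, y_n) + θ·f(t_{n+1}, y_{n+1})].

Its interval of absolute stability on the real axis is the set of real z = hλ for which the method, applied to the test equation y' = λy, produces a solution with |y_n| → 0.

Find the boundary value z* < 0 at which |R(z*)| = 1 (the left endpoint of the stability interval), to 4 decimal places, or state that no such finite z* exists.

z* = -5.0000.

With y'=λy (z=hλ):
  y_{n+1} = y_n + z·[7/10·y_n + 3/10·y_{n+1}] ⇒ (1 − 3/10z)y_{n+1} = (1 + 7/10z)y_n
  Hence R(z) = (1 + 7/10z)/(1 − 3/10z).

Find x<0 with |R(x)|<1.
x=-1.54: |R|=0.0534
R=−1: 1+7/10x = −1+3/10x ⇒ -2/5x=2 ⇒ x=2/(-2/5)=-5.0000
Confirm numerically:
  x=-4.734: |R|=0.95604 <1
  x=-3.820: |R|=0.78006 <1
  x=-2.690: |R|=0.48866 <1
  x=-5.568: |R|=1.08508 >1
  x=-5.280: |R|=1.04334 >1
  x=-5.070: |R|=1.01111 >1
Interval (-5.0000, 0).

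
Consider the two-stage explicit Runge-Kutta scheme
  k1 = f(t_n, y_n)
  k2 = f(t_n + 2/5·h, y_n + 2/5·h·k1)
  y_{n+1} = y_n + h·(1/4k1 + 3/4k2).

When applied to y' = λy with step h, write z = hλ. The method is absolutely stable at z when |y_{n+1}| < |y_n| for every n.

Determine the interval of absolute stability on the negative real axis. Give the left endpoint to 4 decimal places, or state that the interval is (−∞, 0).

(-3.3333, 0).

Test eqn y'=λy, z=hλ:
  k1=λy_n ⇒ h·k1=z·y_n;  k2=λ(1+2/5z)y_n ⇒ h·k2=z(1+2/5z)y_n
  y_{n+1}/y_n = 1 + 1/4z + 3/4z(1+2/5z) = 1 + z + 3/10z²
  Hence R(z) = 1 + z + 3/10z².

Boundary: |R(x)|=1, x<0.
x=-1.69: |R|=0.1668
R=1: x+3/10x²=0 ⇒ x=−10/3=-3.3333; min R=1−1/(4·3/10)=0.1667>−1
Confirm numerically:
  x=-2.992: |R|=0.69362 <1
  x=-2.225: |R|=0.26019 <1
  x=-1.388: |R|=0.18996 <1
  x=-3.798: |R|=1.52944 >1
  x=-3.742: |R|=1.45877 >1
  x=-3.362: |R|=1.02891 >1
Interval (-3.3333, 0).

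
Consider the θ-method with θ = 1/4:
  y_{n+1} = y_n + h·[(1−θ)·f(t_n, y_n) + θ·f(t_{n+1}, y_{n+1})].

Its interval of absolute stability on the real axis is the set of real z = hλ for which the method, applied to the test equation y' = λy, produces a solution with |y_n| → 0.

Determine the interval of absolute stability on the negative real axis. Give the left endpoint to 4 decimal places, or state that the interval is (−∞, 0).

(-4.0000, 0).

Set f=λy, z=hλ:
  y_{n+1} = y_n + z·[3/4·y_n + 1/4·y_{n+1}] ⇒ (1 − 1/4z)y_{n+1} = (1 + 3/4z)y_n
  so R(z) = (1 + 3/4z)/(1 − 1/4z).

Find x<0 with |R(x)|<1.
x=-1.77: |R|=0.2270
R=−1: 1+3/4x = −1+1/4x ⇒ -1/2x=2 ⇒ x=2/(-1/2)=-4.0000
Confirm numerically:
  x=-3.463: |R|=0.85609 <1
  x=-2.803: |R|=0.64810 <1
  x=-1.638: |R|=0.16211 <1
  x=-4.383: |R|=1.09138 >1
  x=-4.336: |R|=1.08061 >1
So |R|<1 on (-4.0000, 0).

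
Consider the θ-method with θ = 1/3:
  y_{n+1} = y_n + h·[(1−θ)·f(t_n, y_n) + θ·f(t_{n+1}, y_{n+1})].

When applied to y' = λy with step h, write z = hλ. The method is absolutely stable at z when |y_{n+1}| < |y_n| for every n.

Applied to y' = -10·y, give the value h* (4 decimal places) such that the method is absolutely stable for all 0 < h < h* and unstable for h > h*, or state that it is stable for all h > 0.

(-6.0000,0); λ=-10 ⇒ h* = (6)/10 = 0.6000.

Set f=λy, z=hλ:
  y_{n+1} = y_n + z·[2/3·y_n + 1/3·y_{n+1}] ⇒ (1 − 1/3z)y_{n+1} = (1 + 2/3z)y_n
  so R(z) = (1 + 2/3z)/(1 − 1/3z).

Need |R(x)|<1, x<0.
x=-0.95: |R|=0.2785
R=−1: 1+2/3x = −1+1/3x ⇒ -1/3x=2 ⇒ x=2/(-1/3)=-6.0000
Confirm numerically:
  x=-5.010: |R|=0.87640 <1
  x=-4.979: |R|=0.87204 <1
  x=-3.550: |R|=0.62595 <1
  x=-6.283: |R|=1.03049 >1
  x=-6.168: |R|=1.01832 >1
  x=-6.112: |R|=1.01229 >1
Stable set (-6.0000, 0).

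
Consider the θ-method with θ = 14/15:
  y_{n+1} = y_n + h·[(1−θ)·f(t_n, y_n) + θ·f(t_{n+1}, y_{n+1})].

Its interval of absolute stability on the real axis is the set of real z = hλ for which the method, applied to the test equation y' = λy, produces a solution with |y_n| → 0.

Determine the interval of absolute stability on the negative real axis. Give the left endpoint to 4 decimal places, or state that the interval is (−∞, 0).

unbounded; (−∞, 0).

With y'=λy (z=hλ):
  y_{n+1} = y_n + z·[1/15·y_n + 14/15·y_{n+1}] ⇒ (1 − 14/15z)y_{n+1} = (1 + 1/15z)y_n
  R(z) = (1 + 1/15z)/(1 − 14/15z).

Find x<0 with |R(x)|<1.
x=-1.27: |R|=0.4189
x=-2: |R|=0.3023
x=-10: |R|=0.0323
x=-100: |R|=0.0601
θ=14/15≥1/2 ⇒ |1+1/15x|<|1−14/15x| ∀x<0 ⇒ unbounded interval.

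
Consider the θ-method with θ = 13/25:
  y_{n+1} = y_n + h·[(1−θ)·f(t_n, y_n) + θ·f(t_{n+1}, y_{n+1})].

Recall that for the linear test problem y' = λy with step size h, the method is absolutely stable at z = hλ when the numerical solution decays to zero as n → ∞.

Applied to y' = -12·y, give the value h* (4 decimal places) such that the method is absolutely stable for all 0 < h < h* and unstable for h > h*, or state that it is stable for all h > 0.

unbounded; (−∞, 0). Any h>0 works for λ=-12.

On y'=λy, z=hλ:
  y_{n+1} = y_n + z·[12/25·y_n + 13/25·y_{n+1}] ⇒ (1 − 13/25z)y_{n+1} = (1 + 12/25z)y_n
  Hence R(z) = (1 + 12/25z)/(1 − 13/25z).

Find x<0 with |R(x)|<1.
x=-1.74: |R|=0.0865
x=-2: |R|=0.0196
x=-10: |R|=0.6129
x=-100: |R|=0.8868
θ=13/25≥1/2 ⇒ |1+12/25x|<|1−13/25x| ∀x<0 ⇒ stable on all of ℝ⁻.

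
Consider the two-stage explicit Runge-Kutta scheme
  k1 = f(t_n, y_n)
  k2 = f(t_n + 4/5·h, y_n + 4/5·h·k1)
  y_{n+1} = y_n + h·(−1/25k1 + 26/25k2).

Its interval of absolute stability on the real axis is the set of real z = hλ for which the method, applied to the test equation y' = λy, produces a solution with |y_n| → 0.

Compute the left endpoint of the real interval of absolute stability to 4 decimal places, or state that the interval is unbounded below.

left endpoint -1.2019.

Set f=λy, z=hλ:
  k1=λy_n ⇒ h·k1=z·y_n;  k2=λ(1+4/5z)y_n ⇒ h·k2=z(1+4/5z)y_n
  y_{n+1}/y_n = 1 − 1/25z + 26/25z(1+4/5z) = 1 + z + 104/125z²
  R(z) = 1 + z + 104/125z².

Solve |R(x)|<1 on ℝ⁻.
x=-0.61: |R|=0.6996
R=1: x+104/125x²=0 ⇒ x=−125/104=-1.2019; min R=1−1/(4·104/125)=0.6995>−1
Confirm numerically:
  x=-1.094: |R|=0.90177 <1
  x=-0.835: |R|=0.74509 <1
  x=-0.757: |R|=0.71978 <1
  x=-0.628: |R|=0.70013 <1
  x=-1.639: |R|=1.59602 >1
  x=-1.308: |R|=1.11544 >1
Interval (-1.2019, 0).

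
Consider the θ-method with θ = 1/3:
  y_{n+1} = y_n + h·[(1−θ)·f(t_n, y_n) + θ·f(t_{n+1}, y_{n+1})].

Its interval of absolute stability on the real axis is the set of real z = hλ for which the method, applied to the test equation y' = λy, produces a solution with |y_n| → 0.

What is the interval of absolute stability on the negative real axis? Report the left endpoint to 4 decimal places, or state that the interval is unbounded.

(-6.0000, 0).

Set f=λy, z=hλ:
  y_{n+1} = y_n + z·[2/3·y_n + 1/3·y_{n+1}] ⇒ (1 − 1/3z)y_{n+1} = (1 + 2/3z)y_n
  Hence R(z) = (1 + 2/3z)/(1 − 1/3z).

Boundary: |R(x)|=1, x<0.
x=-1.67: |R|=0.0728
R=−1: 1+2/3x = −1+1/3x ⇒ -1/3x=2 ⇒ x=2/(-1/3)=-6.0000
Confirm numerically:
  x=-5.606: |R|=0.95422 <1
  x=-5.464: |R|=0.93667 <1
  x=-4.635: |R|=0.82122 <1
  x=-6.467: |R|=1.04933 >1
  x=-6.201: |R|=1.02185 >1
Interval (-6.0000, 0).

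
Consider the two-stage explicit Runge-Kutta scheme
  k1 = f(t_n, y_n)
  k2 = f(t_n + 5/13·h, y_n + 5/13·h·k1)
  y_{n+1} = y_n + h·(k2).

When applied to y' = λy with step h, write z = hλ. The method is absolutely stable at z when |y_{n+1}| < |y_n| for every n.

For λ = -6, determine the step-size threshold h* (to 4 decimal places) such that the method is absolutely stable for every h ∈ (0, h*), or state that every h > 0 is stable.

On y'=λy, z=hλ:
  k1=λy_n ⇒ h·k1=z·y_n;  k2=λ(1+5/13z)y_n ⇒ h·k2=z(1+5/13z)y_n
  y_{n+1}/y_n = 1 + z(1+5/13z) = 1 + z + 5/13z²
  R(z) = 1 + z + 5/13z².

Need |R(x)|<1, x<0.
x=-0.94: |R|=0.3998
R=1: x+5/13x²=0 ⇒ x=−13/5=-2.6000; min R=1−1/(4·5/13)=0.3500>−1
Confirm numerically:
  x=-2.527: |R|=0.92905 <1
  x=-2.342: |R|=0.76760 <1
  x=-1.874: |R|=0.47672 <1
  x=-1.677: |R|=0.40467 <1
  x=-3.150: |R|=1.66635 >1
  x=-2.821: |R|=1.23979 >1
So |R|<1 on (-2.6000, 0).

(-2.6000,0); λ=-6 ⇒ h* = (13/5)/6 = 0.4333.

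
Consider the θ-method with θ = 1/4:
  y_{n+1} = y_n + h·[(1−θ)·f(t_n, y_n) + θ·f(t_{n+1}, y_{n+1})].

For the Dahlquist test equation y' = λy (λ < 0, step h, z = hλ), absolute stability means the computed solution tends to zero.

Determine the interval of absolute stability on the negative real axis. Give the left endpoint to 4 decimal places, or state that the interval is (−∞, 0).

z∈(-4.0000,0).

Set f=λy, z=hλ:
  y_{n+1} = y_n + z·[3/4·y_n + 1/4·y_{n+1}] ⇒ (1 − 1/4z)y_{n+1} = (1 + 3/4z)y_n
  Hence R(z) = (1 + 3/4z)/(1 − 1/4z).

Find x<0 with |R(x)|<1.
x=-0.62: |R|=0.4632
R=−1: 1+3/4x = −1+1/4x ⇒ -1/2x=2 ⇒ x=2/(-1/2)=-4.0000
Confirm numerically:
  x=-3.104: |R|=0.74775 <1
  x=-3.092: |R|=0.74394 <1
  x=-2.416: |R|=0.50623 <1
  x=-4.367: |R|=1.08773 >1
  x=-4.338: |R|=1.08107 >1
  x=-4.179: |R|=1.04377 >1
So |R|<1 on (-4.0000, 0).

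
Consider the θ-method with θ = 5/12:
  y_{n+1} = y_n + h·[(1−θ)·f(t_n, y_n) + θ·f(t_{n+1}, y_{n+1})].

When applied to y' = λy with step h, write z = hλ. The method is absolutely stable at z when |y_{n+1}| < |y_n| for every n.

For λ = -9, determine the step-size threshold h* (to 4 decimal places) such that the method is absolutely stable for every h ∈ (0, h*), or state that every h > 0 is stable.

With y'=λy (z=hλ):
  y_{n+1} = y_n + z·[7/12·y_n + 5/12·y_{n+1}] ⇒ (1 − 5/12z)y_{n+1} = (1 + 7/12z)y_n
  R(z) = (1 + 7/12z)/(1 − 5/12z).

Find x<0 with |R(x)|<1.
x=-0.37: |R|=0.6794
R=−1: 1+7/12x = −1+5/12x ⇒ -1/6x=2 ⇒ x=2/(-1/6)=-12.0000
Confirm numerically:
  x=-10.340: |R|=0.94788 <1
  x=-8.342: |R|=0.86379 <1
  x=-7.059: |R|=0.79106 <1
  x=-6.316: |R|=0.73915 <1
  x=-12.368: |R|=1.00997 >1
  x=-12.144: |R|=1.00396 >1
  x=-12.135: |R|=1.00372 >1
So |R|<1 on (-12.0000, 0).

(-12.0000,0); λ=-9 ⇒ h* = (12)/9 = 1.3333.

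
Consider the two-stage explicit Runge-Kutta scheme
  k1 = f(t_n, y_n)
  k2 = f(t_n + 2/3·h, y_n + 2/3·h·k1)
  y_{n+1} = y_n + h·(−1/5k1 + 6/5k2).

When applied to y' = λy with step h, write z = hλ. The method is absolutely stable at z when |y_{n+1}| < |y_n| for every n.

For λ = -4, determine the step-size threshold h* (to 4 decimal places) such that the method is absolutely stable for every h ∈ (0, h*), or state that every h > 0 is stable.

Test eqn y'=λy, z=hλ:
  k1=λy_n ⇒ h·k1=z·y_n;  k2=λ(1+2/3z)y_n ⇒ h·k2=z(1+2/3z)y_n
  y_{n+1}/y_n = 1 − 1/5z + 6/5z(1+2/3z) = 1 + z + 4/5z²
  R(z) = 1 + z + 4/5z².

Find x<0 with |R(x)|<1.
x=-1.61: |R|=1.4637
R=1: x+4/5x²=0 ⇒ x=−5/4=-1.2500; min R=1−1/(4·4/5)=0.6875>−1
Confirm numerically:
  x=-1.037: |R|=0.82330 <1
  x=-0.966: |R|=0.78052 <1
  x=-0.583: |R|=0.68891 <1
  x=-1.806: |R|=1.80331 >1
  x=-1.599: |R|=1.44644 >1
  x=-1.312: |R|=1.06508 >1
So |R|<1 on (-1.2500, 0).

(-1.2500,0); λ=-4 ⇒ h* = (5/4)/4 = 0.3125.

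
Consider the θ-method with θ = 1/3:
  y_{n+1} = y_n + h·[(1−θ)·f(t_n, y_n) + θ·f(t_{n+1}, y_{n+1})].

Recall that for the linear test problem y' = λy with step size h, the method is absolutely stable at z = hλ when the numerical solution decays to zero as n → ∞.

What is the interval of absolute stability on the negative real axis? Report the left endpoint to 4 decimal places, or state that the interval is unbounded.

z∈(-6.0000,0).

Test eqn y'=λy, z=hλ:
  y_{n+1} = y_n + z·[2/3·y_n + 1/3·y_{n+1}] ⇒ (1 − 1/3z)y_{n+1} = (1 + 2/3z)y_n
  R(z) = (1 + 2/3z)/(1 − 1/3z).

Solve |R(x)|<1 on ℝ⁻.
x=-1.35: |R|=0.0690
R=−1: 1+2/3x = −1+1/3x ⇒ -1/3x=2 ⇒ x=2/(-1/3)=-6.0000
Confirm numerically:
  x=-5.912: |R|=0.99013 <1
  x=-5.706: |R|=0.96623 <1
  x=-5.370: |R|=0.92473 <1
  x=-3.771: |R|=0.67080 <1
  x=-6.506: |R|=1.05323 >1
  x=-6.422: |R|=1.04479 >1
  x=-6.227: |R|=1.02460 >1
Stable set (-6.0000, 0).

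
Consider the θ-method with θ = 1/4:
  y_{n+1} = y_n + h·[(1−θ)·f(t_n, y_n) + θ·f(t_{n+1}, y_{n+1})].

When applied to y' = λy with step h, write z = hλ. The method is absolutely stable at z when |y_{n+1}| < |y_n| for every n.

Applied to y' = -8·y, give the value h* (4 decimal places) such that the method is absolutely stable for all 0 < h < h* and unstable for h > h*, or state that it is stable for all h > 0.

On y'=λy, z=hλ:
  y_{n+1} = y_n + z·[3/4·y_n + 1/4·y_{n+1}] ⇒ (1 − 1/4z)y_{n+1} = (1 + 3/4z)y_n
  so R(z) = (1 + 3/4z)/(1 − 1/4z).

Find x<0 with |R(x)|<1.
x=-1.29: |R|=0.0246
R=−1: 1+3/4x = −1+1/4x ⇒ -1/2x=2 ⇒ x=2/(-1/2)=-4.0000
Confirm numerically:
  x=-2.381: |R|=0.49256 <1
  x=-2.158: |R|=0.40175 <1
  x=-2.147: |R|=0.39710 <1
  x=-4.474: |R|=1.11187 >1
  x=-4.390: |R|=1.09297 >1
  x=-4.328: |R|=1.07877 >1
Stable set (-4.0000, 0).

(-4.0000,0); λ=-8 ⇒ h* = (4)/8 = 0.5000.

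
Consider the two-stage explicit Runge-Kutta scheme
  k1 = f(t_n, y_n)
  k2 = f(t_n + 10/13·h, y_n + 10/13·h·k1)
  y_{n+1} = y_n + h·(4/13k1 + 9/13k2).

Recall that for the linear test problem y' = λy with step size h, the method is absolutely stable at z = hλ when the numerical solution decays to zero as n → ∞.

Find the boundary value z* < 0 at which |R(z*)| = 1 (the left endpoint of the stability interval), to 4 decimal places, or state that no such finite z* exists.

left endpoint -1.8778.

Set f=λy, z=hλ:
  k1=λy_n ⇒ h·k1=z·y_n;  k2=λ(1+10/13z)y_n ⇒ h·k2=z(1+10/13z)y_n
  y_{n+1}/y_n = 1 + 4/13z + 9/13z(1+10/13z) = 1 + z + 90/169z²
  ⇒ R(z) = 1 + z + 90/169z².

Boundary: |R(x)|=1, x<0.
x=-0.57: |R|=0.6030
R=1: x+90/169x²=0 ⇒ x=−169/90=-1.8778; min R=1−1/(4·90/169)=0.5306>−1
Confirm numerically:
  x=-1.726: |R|=0.86049 <1
  x=-1.719: |R|=0.85465 <1
  x=-0.957: |R|=0.53073 <1
  x=-2.426: |R|=1.70828 >1
  x=-2.040: |R|=1.17624 >1
Interval (-1.8778, 0).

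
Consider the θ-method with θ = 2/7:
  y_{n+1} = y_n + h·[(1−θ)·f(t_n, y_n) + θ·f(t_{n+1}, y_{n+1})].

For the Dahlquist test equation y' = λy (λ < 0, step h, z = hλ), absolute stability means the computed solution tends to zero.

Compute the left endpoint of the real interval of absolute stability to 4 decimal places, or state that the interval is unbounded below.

z* = -4.6667.

Test eqn y'=λy, z=hλ:
  y_{n+1} = y_n + z·[5/7·y_n + 2/7·y_{n+1}] ⇒ (1 − 2/7z)y_{n+1} = (1 + 5/7z)y_n
  ⇒ R(z) = (1 + 5/7z)/(1 − 2/7z).

Boundary: |R(x)|=1, x<0.
x=-0.54: |R|=0.5322
R=−1: 1+5/7x = −1+2/7x ⇒ -3/7x=2 ⇒ x=2/(-3/7)=-4.6667
Confirm numerically:
  x=-3.810: |R|=0.82421 <1
  x=-3.451: |R|=0.73766 <1
  x=-3.026: |R|=0.62289 <1
  x=-5.080: |R|=1.07226 >1
  x=-5.050: |R|=1.06725 >1
Stable set (-4.6667, 0).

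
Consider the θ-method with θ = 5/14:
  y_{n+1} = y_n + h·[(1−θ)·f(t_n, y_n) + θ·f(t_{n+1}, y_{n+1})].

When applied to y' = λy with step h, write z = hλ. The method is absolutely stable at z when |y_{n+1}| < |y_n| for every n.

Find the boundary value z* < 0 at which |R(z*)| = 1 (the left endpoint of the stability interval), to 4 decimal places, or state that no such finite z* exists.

On y'=λy, z=hλ:
  y_{n+1} = y_n + z·[9/14·y_n + 5/14·y_{n+1}] ⇒ (1 − 5/14z)y_{n+1} = (1 + 9/14z)y_n
  R(z) = (1 + 9/14z)/(1 − 5/14z).

Need |R(x)|<1, x<0.
x=-0.82: |R|=0.3657
R=−1: 1+9/14x = −1+5/14x ⇒ -2/7x=2 ⇒ x=2/(-2/7)=-7.0000
Confirm numerically:
  x=-5.787: |R|=0.88699 <1
  x=-5.241: |R|=0.82500 <1
  x=-4.036: |R|=0.65313 <1
  x=-3.462: |R|=0.54800 <1
  x=-7.532: |R|=1.04119 >1
  x=-7.521: |R|=1.04038 >1
So |R|<1 on (-7.0000, 0).

z* = -7.0000.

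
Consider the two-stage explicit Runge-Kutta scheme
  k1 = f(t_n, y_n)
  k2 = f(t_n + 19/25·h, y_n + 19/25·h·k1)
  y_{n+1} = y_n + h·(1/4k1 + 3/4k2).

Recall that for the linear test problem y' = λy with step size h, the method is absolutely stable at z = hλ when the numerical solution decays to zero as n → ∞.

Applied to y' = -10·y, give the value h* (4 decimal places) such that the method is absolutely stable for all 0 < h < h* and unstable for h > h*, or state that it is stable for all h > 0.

(-1.7544,0); λ=-10 ⇒ h* = (100/57)/10 = 0.1754.

Test eqn y'=λy, z=hλ:
  k1=λy_n ⇒ h·k1=z·y_n;  k2=λ(1+19/25z)y_n ⇒ h·k2=z(1+19/25z)y_n
  y_{n+1}/y_n = 1 + 1/4z + 3/4z(1+19/25z) = 1 + z + 57/100z²
  so R(z) = 1 + z + 57/100z².

Find x<0 with |R(x)|<1.
x=-1.02: |R|=0.5730
R=1: x+57/100x²=0 ⇒ x=−100/57=-1.7544; min R=1−1/(4·57/100)=0.5614>−1
Confirm numerically:
  x=-1.453: |R|=0.75039 <1
  x=-1.268: |R|=0.64846 <1
  x=-1.192: |R|=0.61789 <1
  x=-0.776: |R|=0.56724 <1
  x=-2.321: |R|=1.74961 >1
  x=-1.847: |R|=1.09750 >1
  x=-1.818: |R|=1.06592 >1
Stable set (-1.7544, 0).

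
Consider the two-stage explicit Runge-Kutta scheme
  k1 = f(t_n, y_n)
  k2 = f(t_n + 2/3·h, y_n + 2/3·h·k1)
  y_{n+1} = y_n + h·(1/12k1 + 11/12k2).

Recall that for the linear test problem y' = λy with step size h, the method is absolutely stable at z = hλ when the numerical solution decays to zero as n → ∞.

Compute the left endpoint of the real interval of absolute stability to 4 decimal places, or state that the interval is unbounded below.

z* = -1.6364.

Set f=λy, z=hλ:
  k1=λy_n ⇒ h·k1=z·y_n;  k2=λ(1+2/3z)y_n ⇒ h·k2=z(1+2/3z)y_n
  y_{n+1}/y_n = 1 + 1/12z + 11/12z(1+2/3z) = 1 + z + 11/18z²
  so R(z) = 1 + z + 11/18z².

Boundary: |R(x)|=1, x<0.
x=-0.51: |R|=0.6490
R=1: x+11/18x²=0 ⇒ x=−18/11=-1.6364; min R=1−1/(4·11/18)=0.5909>−1
Confirm numerically:
  x=-1.396: |R|=0.79494 <1
  x=-1.076: |R|=0.63153 <1
  x=-0.991: |R|=0.60916 <1
  x=-2.117: |R|=1.62181 >1
  x=-2.109: |R|=1.60915 >1
  x=-1.873: |R|=1.27086 >1
Interval (-1.6364, 0).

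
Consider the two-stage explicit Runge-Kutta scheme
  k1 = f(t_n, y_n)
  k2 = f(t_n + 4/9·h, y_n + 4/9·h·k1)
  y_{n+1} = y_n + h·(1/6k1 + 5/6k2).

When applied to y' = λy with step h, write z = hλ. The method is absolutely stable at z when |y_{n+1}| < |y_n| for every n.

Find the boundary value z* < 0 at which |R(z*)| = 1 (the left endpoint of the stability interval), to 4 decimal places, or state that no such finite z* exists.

Test eqn y'=λy, z=hλ:
  k1=λy_n ⇒ h·k1=z·y_n;  k2=λ(1+4/9z)y_n ⇒ h·k2=z(1+4/9z)y_n
  y_{n+1}/y_n = 1 + 1/6z + 5/6z(1+4/9z) = 1 + z + 10/27z²
  ⇒ R(z) = 1 + z + 10/27z².

Boundary: |R(x)|=1, x<0.
x=-0.35: |R|=0.6954
R=1: x+10/27x²=0 ⇒ x=−27/10=-2.7000; min R=1−1/(4·10/27)=0.3250>−1
Confirm numerically:
  x=-2.677: |R|=0.97720 <1
  x=-1.821: |R|=0.40716 <1
  x=-1.347: |R|=0.32500 <1
  x=-3.247: |R|=1.65782 >1
  x=-2.795: |R|=1.09834 >1
  x=-2.760: |R|=1.06133 >1
So |R|<1 on (-2.7000, 0).

left endpoint -2.7000.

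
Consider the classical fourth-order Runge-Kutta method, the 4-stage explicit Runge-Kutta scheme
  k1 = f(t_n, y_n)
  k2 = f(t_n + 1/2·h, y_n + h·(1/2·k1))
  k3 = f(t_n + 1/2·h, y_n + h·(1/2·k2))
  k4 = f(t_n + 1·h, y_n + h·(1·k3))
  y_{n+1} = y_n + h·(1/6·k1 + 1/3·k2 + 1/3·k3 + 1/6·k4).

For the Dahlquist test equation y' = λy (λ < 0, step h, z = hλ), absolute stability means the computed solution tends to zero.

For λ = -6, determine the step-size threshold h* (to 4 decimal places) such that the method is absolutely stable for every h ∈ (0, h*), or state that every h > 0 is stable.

On y'=λy, z=hλ:
  order 4, 4-stage ⇒ R(z)=1+z+z^2/2+z^3/6+z^4/24
  (e.g. R(-0.56)=0.57163, |R|=0.57163)

Find x<0 with |R(x)|<1.
x=-0.56: |R|=0.5716
|R(-2.68)|=0.8525 |R(-2.53)|=0.6786 |R(-1.71)|=0.2749
Bisect:
  x_lo=-3.3029 |R|=2.1052  x_hi=-0.2185 |R|=0.8038
  mid=-1.76070 |R|=0.28005 →hi
  mid=-2.53182 |R|=0.68042 →hi
  mid=-2.91738 |R|=1.21810 →lo
  mid=-2.72460 |R|=0.91228 →hi
  mid=-2.82099 |R|=1.05516 →lo
  mid=-2.77279 |R|=0.98132 →hi
  mid=-2.79689 |R|=1.01762 →lo
  mid=-2.78484 |R|=0.99932 →hi
  mid=-2.79087 |R|=1.00843 →lo
  mid=-2.78785 |R|=1.00387 →lo
  ...
  [-2.78541,-2.78522] ⇒ x*=-2.7853
So |R|<1 on (-2.7853, 0).

(-2.7853,0); λ=-6 ⇒ h* = 0.4642.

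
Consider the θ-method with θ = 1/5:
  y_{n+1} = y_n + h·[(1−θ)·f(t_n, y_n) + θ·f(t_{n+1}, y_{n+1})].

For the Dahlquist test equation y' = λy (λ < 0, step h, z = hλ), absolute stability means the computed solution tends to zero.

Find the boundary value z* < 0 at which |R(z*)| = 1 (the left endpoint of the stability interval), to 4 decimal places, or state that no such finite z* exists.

With y'=λy (z=hλ):
  y_{n+1} = y_n + z·[4/5·y_n + 1/5·y_{n+1}] ⇒ (1 − 1/5z)y_{n+1} = (1 + 4/5z)y_n
  Hence R(z) = (1 + 4/5z)/(1 − 1/5z).

Solve |R(x)|<1 on ℝ⁻.
x=-1.44: |R|=0.1180
R=−1: 1+4/5x = −1+1/5x ⇒ -3/5x=2 ⇒ x=2/(-3/5)=-3.3333
Confirm numerically:
  x=-2.944: |R|=0.85297 <1
  x=-2.240: |R|=0.54696 <1
  x=-1.898: |R|=0.37576 <1
  x=-3.876: |R|=1.18342 >1
  x=-3.873: |R|=1.18246 >1
  x=-3.842: |R|=1.17259 >1
Interval (-3.3333, 0).

z* = -3.3333.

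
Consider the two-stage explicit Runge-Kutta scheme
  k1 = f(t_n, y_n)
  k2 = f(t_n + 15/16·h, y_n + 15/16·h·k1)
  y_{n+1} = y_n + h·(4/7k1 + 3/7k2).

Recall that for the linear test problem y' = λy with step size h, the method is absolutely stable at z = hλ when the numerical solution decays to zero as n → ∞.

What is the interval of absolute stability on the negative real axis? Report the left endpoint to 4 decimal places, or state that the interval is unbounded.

On y'=λy, z=hλ:
  k1=λy_n ⇒ h·k1=z·y_n;  k2=λ(1+15/16z)y_n ⇒ h·k2=z(1+15/16z)y_n
  y_{n+1}/y_n = 1 + 4/7z + 3/7z(1+15/16z) = 1 + z + 45/112z²
  so R(z) = 1 + z + 45/112z².

Solve |R(x)|<1 on ℝ⁻.
x=-0.56: |R|=0.5660
R=1: x+45/112x²=0 ⇒ x=−112/45=-2.4889; min R=1−1/(4·45/112)=0.3778>−1
Confirm numerically:
  x=-2.151: |R|=0.70798 <1
  x=-2.123: |R|=0.68790 <1
  x=-2.028: |R|=0.62446 <1
  x=-3.013: |R|=1.63448 >1
  x=-2.873: |R|=1.44339 >1
  x=-2.765: |R|=1.30674 >1
Stable set (-2.4889, 0).

(-2.4889, 0).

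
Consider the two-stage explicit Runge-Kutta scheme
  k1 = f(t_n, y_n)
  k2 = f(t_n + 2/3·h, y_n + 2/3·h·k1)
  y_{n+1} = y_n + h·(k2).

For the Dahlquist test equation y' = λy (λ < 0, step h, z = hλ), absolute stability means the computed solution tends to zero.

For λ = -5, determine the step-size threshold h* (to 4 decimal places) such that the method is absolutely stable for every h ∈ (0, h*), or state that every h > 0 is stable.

On y'=λy, z=hλ:
  k1=λy_n ⇒ h·k1=z·y_n;  k2=λ(1+2/3z)y_n ⇒ h·k2=z(1+2/3z)y_n
  y_{n+1}/y_n = 1 + z(1+2/3z) = 1 + z + 2/3z²
  ⇒ R(z) = 1 + z + 2/3z².

Boundary: |R(x)|=1, x<0.
x=-1.27: |R|=0.8053
R=1: x+2/3x²=0 ⇒ x=−3/2=-1.5000; min R=1−1/(4·2/3)=0.6250>−1
Confirm numerically:
  x=-1.406: |R|=0.91189 <1
  x=-1.312: |R|=0.83556 <1
  x=-1.301: |R|=0.82740 <1
  x=-1.596: |R|=1.10214 >1
  x=-1.533: |R|=1.03373 >1
Interval (-1.5000, 0).

(-1.5000,0); λ=-5 ⇒ h* = (3/2)/5 = 0.3000.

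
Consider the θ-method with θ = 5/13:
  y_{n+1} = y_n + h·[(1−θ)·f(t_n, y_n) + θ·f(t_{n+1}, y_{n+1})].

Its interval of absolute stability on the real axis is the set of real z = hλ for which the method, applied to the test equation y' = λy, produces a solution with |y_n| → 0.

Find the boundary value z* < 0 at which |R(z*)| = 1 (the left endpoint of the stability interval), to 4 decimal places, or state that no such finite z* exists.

With y'=λy (z=hλ):
  y_{n+1} = y_n + z·[8/13·y_n + 5/13·y_{n+1}] ⇒ (1 − 5/13z)y_{n+1} = (1 + 8/13z)y_n
  Hence R(z) = (1 + 8/13z)/(1 − 5/13z).

Solve |R(x)|<1 on ℝ⁻.
x=-1.73: |R|=0.0388
R=−1: 1+8/13x = −1+5/13x ⇒ -3/13x=2 ⇒ x=2/(-3/13)=-8.6667
Confirm numerically:
  x=-4.642: |R|=0.66656 <1
  x=-4.352: |R|=0.62762 <1
  x=-4.170: |R|=0.60148 <1
  x=-9.199: |R|=1.02707 >1
  x=-8.985: |R|=1.01649 >1
  x=-8.787: |R|=1.00634 >1
Stable set (-8.6667, 0).

left endpoint -8.6667.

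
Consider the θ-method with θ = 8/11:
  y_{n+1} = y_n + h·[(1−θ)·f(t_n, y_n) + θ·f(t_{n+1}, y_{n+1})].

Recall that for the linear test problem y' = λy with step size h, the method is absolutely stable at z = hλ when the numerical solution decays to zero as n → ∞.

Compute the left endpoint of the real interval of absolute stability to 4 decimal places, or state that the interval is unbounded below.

With y'=λy (z=hλ):
  y_{n+1} = y_n + z·[3/11·y_n + 8/11·y_{n+1}] ⇒ (1 − 8/11z)y_{n+1} = (1 + 3/11z)y_n
  so R(z) = (1 + 3/11z)/(1 − 8/11z).

Boundary: |R(x)|=1, x<0.
x=-1.75: |R|=0.2300
x=-2: |R|=0.1852
x=-10: |R|=0.2088
x=-100: |R|=0.3564
θ=8/11≥1/2 ⇒ |1+3/11x|<|1−8/11x| ∀x<0 ⇒ interval (−∞,0).

unbounded; (−∞, 0).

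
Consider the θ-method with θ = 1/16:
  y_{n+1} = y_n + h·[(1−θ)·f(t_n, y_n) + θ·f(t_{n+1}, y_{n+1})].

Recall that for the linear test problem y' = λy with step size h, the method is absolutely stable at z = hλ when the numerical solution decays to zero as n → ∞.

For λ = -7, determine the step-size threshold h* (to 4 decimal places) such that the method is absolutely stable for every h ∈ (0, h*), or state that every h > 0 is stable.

Set f=λy, z=hλ:
  y_{n+1} = y_n + z·[15/16·y_n + 1/16·y_{n+1}] ⇒ (1 − 1/16z)y_{n+1} = (1 + 15/16z)y_n
  Hence R(z) = (1 + 15/16z)/(1 − 1/16z).

Solve |R(x)|<1 on ℝ⁻.
x=-1.22: |R|=0.1336
R=−1: 1+15/16x = −1+1/16x ⇒ -7/8x=2 ⇒ x=2/(-7/8)=-2.2857
Confirm numerically:
  x=-1.882: |R|=0.68393 <1
  x=-1.709: |R|=0.54407 <1
  x=-1.621: |R|=0.47188 <1
  x=-1.614: |R|=0.46611 <1
  x=-2.675: |R|=1.29183 >1
  x=-2.409: |R|=1.09376 >1
Interval (-2.2857, 0).

(-2.2857,0); λ=-7 ⇒ h* = (16/7)/7 = 0.3265.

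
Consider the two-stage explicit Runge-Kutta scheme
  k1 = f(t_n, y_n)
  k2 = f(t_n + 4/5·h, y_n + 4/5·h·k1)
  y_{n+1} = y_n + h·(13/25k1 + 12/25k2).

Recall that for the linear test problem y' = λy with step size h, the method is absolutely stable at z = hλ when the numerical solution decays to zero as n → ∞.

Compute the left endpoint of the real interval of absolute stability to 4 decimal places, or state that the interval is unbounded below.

left endpoint -2.6042.

Set f=λy, z=hλ:
  k1=λy_n ⇒ h·k1=z·y_n;  k2=λ(1+4/5z)y_n ⇒ h·k2=z(1+4/5z)y_n
  y_{n+1}/y_n = 1 + 13/25z + 12/25z(1+4/5z) = 1 + z + 48/125z²
  R(z) = 1 + z + 48/125z².

Need |R(x)|<1, x<0.
x=-1.67: |R|=0.4009
R=1: x+48/125x²=0 ⇒ x=−125/48=-2.6042; min R=1−1/(4·48/125)=0.3490>−1
Confirm numerically:
  x=-2.148: |R|=0.62374 <1
  x=-2.021: |R|=0.54743 <1
  x=-1.722: |R|=0.41667 <1
  x=-1.134: |R|=0.35981 <1
  x=-3.011: |R|=1.47039 >1
  x=-2.824: |R|=1.23839 >1
  x=-2.803: |R|=1.21401 >1
Stable set (-2.6042, 0).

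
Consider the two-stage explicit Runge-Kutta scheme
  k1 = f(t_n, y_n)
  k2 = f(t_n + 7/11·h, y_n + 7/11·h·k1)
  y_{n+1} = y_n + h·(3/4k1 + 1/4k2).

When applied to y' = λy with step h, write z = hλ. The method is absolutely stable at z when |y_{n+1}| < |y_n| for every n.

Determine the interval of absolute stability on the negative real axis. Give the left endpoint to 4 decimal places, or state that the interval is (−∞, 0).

(-6.2857, 0).

Set f=λy, z=hλ:
  k1=λy_n ⇒ h·k1=z·y_n;  k2=λ(1+7/11z)y_n ⇒ h·k2=z(1+7/11z)y_n
  y_{n+1}/y_n = 1 + 3/4z + 1/4z(1+7/11z) = 1 + z + 7/44z²
  Hence R(z) = 1 + z + 7/44z².

Find x<0 with |R(x)|<1.
x=-1.03: |R|=0.1388
R=1: x+7/44x²=0 ⇒ x=−44/7=-6.2857; min R=1−1/(4·7/44)=-0.5714>−1
Confirm numerically:
  x=-4.309: |R|=0.35508 <1
  x=-3.440: |R|=0.55738 <1
  x=-3.071: |R|=0.57061 <1
  x=-2.786: |R|=0.55117 <1
  x=-6.485: |R|=1.20560 >1
  x=-6.479: |R|=1.19923 >1
Interval (-6.2857, 0).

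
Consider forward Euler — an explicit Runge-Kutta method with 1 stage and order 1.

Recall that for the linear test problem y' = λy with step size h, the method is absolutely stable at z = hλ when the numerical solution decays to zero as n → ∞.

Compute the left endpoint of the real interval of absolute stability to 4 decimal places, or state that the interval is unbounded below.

left endpoint -2.0000.

On y'=λy, z=hλ:
  order 1, 1-stage ⇒ R(z)=1+z
  (e.g. R(-0.49)=0.51000, |R|=0.51000)

Need |R(x)|<1, x<0.
x=-0.49: |R|=0.5100
|R(-2.24)|=1.2400 |R(-1.24)|=0.2400 |R(-0.52)|=0.4800
Bisect:
  x_lo=-2.6923 |R|=1.6923  x_hi=-0.2425 |R|=0.7575
  mid=-1.46737 |R|=0.46737 →hi
  mid=-2.07983 |R|=1.07983 →lo
  mid=-1.77360 |R|=0.77360 →hi
  mid=-1.92671 |R|=0.92671 →hi
  mid=-2.00327 |R|=1.00327 →lo
  mid=-1.96499 |R|=0.96499 →hi
  mid=-1.98413 |R|=0.98413 →hi
  mid=-1.99370 |R|=0.99370 →hi
  ...
  [-2.00013,-1.99998] ⇒ x*=-2.0000
Stable set (-2.0000, 0).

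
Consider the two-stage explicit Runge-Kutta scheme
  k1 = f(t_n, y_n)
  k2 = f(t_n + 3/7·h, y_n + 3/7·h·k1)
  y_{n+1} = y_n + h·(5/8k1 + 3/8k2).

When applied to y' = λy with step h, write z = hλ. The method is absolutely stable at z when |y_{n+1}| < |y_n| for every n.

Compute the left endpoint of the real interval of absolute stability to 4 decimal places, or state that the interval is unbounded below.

On y'=λy, z=hλ:
  k1=λy_n ⇒ h·k1=z·y_n;  k2=λ(1+3/7z)y_n ⇒ h·k2=z(1+3/7z)y_n
  y_{n+1}/y_n = 1 + 5/8z + 3/8z(1+3/7z) = 1 + z + 9/56z²
  R(z) = 1 + z + 9/56z².

Solve |R(x)|<1 on ℝ⁻.
x=-1.12: |R|=0.0816
R=1: x+9/56x²=0 ⇒ x=−56/9=-6.2222; min R=1−1/(4·9/56)=-0.5556>−1
Confirm numerically:
  x=-6.056: |R|=0.83822 <1
  x=-6.017: |R|=0.80155 <1
  x=-3.260: |R|=0.55199 <1
  x=-6.724: |R|=1.54224 >1
  x=-6.467: |R|=1.25441 >1
  x=-6.310: |R|=1.08902 >1
Interval (-6.2222, 0).

left endpoint -6.2222.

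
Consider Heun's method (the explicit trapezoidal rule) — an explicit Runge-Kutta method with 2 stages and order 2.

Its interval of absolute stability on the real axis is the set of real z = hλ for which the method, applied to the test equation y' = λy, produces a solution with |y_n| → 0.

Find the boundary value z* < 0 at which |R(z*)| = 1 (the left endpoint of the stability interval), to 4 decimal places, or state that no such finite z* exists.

z* = -2.0000.

With y'=λy (z=hλ):
  order 2, 2-stage ⇒ R(z)=1+z+z^2/2
  (e.g. R(-0.85)=0.51125, |R|=0.51125)

Find x<0 with |R(x)|<1.
x=-0.85: |R|=0.5112
|R(-1.92)|=0.9232 |R(-1.46)|=0.6058 |R(-1.29)|=0.5421
Bisect:
  x_lo=-2.4463 |R|=1.5459  x_hi=-0.1627 |R|=0.8505
  mid=-1.30449 |R|=0.54636 →hi
  mid=-1.87539 |R|=0.88316 →hi
  mid=-2.16085 |R|=1.17378 →lo
  mid=-2.01812 |R|=1.01828 →lo
  mid=-1.94676 |R|=0.94817 →hi
  mid=-1.98244 |R|=0.98259 →hi
  mid=-2.00028 |R|=1.00028 →lo
  mid=-1.99136 |R|=0.99140 →hi
  mid=-1.99582 |R|=0.99583 →hi
  mid=-1.99805 |R|=0.99805 →hi
  ...
  [-2.00000,-1.99986] ⇒ x*=-2.0000
So |R|<1 on (-2.0000, 0).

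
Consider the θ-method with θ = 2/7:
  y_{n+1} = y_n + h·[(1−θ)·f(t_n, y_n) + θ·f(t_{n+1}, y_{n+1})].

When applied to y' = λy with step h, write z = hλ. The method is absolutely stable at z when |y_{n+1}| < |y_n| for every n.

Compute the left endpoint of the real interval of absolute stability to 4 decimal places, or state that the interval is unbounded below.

With y'=λy (z=hλ):
  y_{n+1} = y_n + z·[5/7·y_n + 2/7·y_{n+1}] ⇒ (1 − 2/7z)y_{n+1} = (1 + 5/7z)y_n
  Hence R(z) = (1 + 5/7z)/(1 − 2/7z).

Boundary: |R(x)|=1, x<0.
x=-1.08: |R|=0.1747
R=−1: 1+5/7x = −1+2/7x ⇒ -3/7x=2 ⇒ x=2/(-3/7)=-4.6667
Confirm numerically:
  x=-4.343: |R|=0.93810 <1
  x=-2.394: |R|=0.42162 <1
  x=-2.339: |R|=0.40204 <1
  x=-5.188: |R|=1.09001 >1
  x=-4.981: |R|=1.05559 >1
Stable set (-4.6667, 0).

z* = -4.6667.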